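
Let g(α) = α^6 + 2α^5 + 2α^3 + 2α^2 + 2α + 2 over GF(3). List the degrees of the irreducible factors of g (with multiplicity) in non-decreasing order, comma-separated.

6

Roots in GF(3): g(0) = 2; g(1) = 2; g(2) = 2.
Complete factorization: g(α) = (α^6 + 2α^5 + 2α^3 + 2α^2 + 2α + 2).
Factor degrees with multiplicity: 6 = 6.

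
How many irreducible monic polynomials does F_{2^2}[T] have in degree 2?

6

By the necklace-counting formula, N_4(2) = (1/2) Σ_{d|2} μ(2/d)·4^d.
Divisors of 2: 1, 2; μ(2/d) for each: -1, 1.
Σ = − 4^1 + 4^2 = 12.
N = 12/2 = 6.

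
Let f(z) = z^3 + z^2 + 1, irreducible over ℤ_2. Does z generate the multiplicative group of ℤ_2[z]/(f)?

|GF(2^3)^×| = 2^3 − 1 = 7. Prime factorization: 7 = 7.
f is primitive ⇔ z has order 7 in GF(2)[z]/(f), i.e. z^(7/q) ≠ 1 for each prime q | 7.
z^(1) mod f = z.
None equal 1, so z has full order 7; f is primitive.

Yes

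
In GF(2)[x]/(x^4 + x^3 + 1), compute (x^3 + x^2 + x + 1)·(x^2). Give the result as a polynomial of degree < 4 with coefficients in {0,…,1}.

Multiply in GF(2)[x]: (x^3 + x^2 + x + 1)·(x^2) = x^5 + x^4 + x^3 + x^2.
Reduce using x^4 ≡ x^3 + 1 (mod x^4 + x^3 + 1).
Reduced: x^3 + x^2 + x.

x^3 + x^2 + x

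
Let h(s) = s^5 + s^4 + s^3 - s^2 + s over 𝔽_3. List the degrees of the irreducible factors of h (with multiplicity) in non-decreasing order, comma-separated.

1, 1, 1, 2

Roots in 𝔽_3: h(0) = 0 → root; h(1) = 0 → root; h(2) = 0 → root.
Linear factors from roots: (s), (s - 1), (s + 1).
Complete factorization: h(s) = (s)·(s + 1)·(s - 1)·(s^2 + s - 1).
Factor degrees with multiplicity: 1 + 1 + 1 + 2 = 5.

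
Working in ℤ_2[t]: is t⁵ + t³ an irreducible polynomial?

Write m(t) = t⁵ + t³.
Check for roots in ℤ_2: m(0) = 0 → root; m(1) = 0 → root.
m(0) = 0, so (t) divides m(t); m is reducible.

No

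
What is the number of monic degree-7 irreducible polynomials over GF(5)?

By the necklace-counting formula, N_5(7) = (1/7) Σ_{d|7} μ(7/d)·5^d.
Divisors of 7: 1, 7; μ(7/d) for each: -1, 1.
Σ = − 5^1 + 5^7 = 78120.
N = 78120/7 = 11160.

11160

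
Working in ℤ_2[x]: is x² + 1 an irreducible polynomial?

No

Write g(x) = x² + 1.
Check for roots in ℤ_2: g(0) = 1; g(1) = 0 → root.
g(1) = 0, so (x − 1) divides g(x); g is reducible.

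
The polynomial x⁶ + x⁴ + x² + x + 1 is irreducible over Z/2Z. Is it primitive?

No

Write f(x) = x⁶ + x⁴ + x² + x + 1.
|GF(2^6)^×| = 2^6 − 1 = 63. Prime factorization: 63 = 3^2·7.
f is primitive ⇔ x has order 63 in GF(2)[x]/(f), i.e. x^(63/q) ≠ 1 for each prime q | 63.
x^(21) mod f = 1
x^(9) mod f = x⁴ + x² + x.
Since x^(21) = 1, the order of x divides 21 < 63; not primitive.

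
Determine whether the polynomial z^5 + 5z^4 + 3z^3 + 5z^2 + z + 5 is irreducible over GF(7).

Write g(z) = z^5 + 5z^4 + 3z^3 + 5z^2 + z + 5.
Check for roots in GF(7): g(0) = 5; g(1) = 6; g(2) = 2; g(3) = 5; g(4) = 2; g(5) = 5; g(6) = 3.
No roots, so no linear factors.
Degree-2 irreducible divisors: test the 21 monic irreducibles of degree 2 over GF(7).
None of them divide g (all give nonzero remainder).
No irreducible factor of degree ≤ 2 exists, so g is irreducible over GF(7).

Yes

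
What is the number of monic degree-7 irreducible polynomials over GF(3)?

312

x^(3^7) − x is the product of all monic irreducibles of degree dividing 7; Möbius inversion gives N = (1/7) Σ μ(7/d)·3^d.
Divisors of 7: 1, 7; μ(7/d) for each: -1, 1.
Σ = − 3^1 + 3^7 = 2184.
N = 2184/7 = 312.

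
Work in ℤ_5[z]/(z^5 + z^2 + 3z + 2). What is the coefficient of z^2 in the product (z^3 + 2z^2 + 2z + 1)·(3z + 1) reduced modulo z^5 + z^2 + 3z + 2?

Multiply in ℤ_5[z]: (z^3 + 2z^2 + 2z + 1)·(3z + 1) = 3z^4 + 2z^3 + 3z^2 + 1.
Reduced: 3z^4 + 2z^3 + 3z^2 + 1.

3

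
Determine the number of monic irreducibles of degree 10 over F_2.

Gauss's count: N_{2}(10) = (1/10) Σ_{d|10} μ(10/d)·2^d.
Divisors of 10: 1, 2, 5, 10; μ(10/d) for each: 1, -1, -1, 1.
Σ = 2^1 − 2^2 − 2^5 + 2^10 = 990.
N = 990/10 = 99.

99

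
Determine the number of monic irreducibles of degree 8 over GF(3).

Gauss's count: N_{3}(8) = (1/8) Σ_{d|8} μ(8/d)·3^d.
Divisors of 8: 1, 2, 4, 8; μ(8/d) for each: 0, 0, -1, 1.
Σ = − 3^4 + 3^8 = 6480.
N = 6480/8 = 810.

810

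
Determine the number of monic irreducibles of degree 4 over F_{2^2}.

60

x^(4^4) − x is the product of all monic irreducibles of degree dividing 4; Möbius inversion gives N = (1/4) Σ μ(4/d)·4^d.
Divisors of 4: 1, 2, 4; μ(4/d) for each: 0, -1, 1.
Σ = − 4^2 + 4^4 = 240.
N = 240/4 = 60.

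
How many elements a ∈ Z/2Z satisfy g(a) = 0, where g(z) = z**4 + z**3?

Evaluate at each of the 2 elements of Z/2Z:
g(0) = 0 → root; g(1) = 0 → root.
Roots: {0, 1}.

2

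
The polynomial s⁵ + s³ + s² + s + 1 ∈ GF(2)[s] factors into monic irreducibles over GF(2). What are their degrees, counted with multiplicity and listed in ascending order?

Write h(s) = s⁵ + s³ + s² + s + 1.
Roots in GF(2): h(0) = 1; h(1) = 1.
Complete factorization: h(s) = (s⁵ + s³ + s² + s + 1).
Factor degrees with multiplicity: 5 = 5.

5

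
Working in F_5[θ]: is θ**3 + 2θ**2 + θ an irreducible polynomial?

Write f(θ) = θ**3 + 2θ**2 + θ.
Check for roots in F_5: f(0) = 0 → root; f(1) = 4; f(2) = 3; f(3) = 3; f(4) = 0 → root.
f(0) = 0, so (θ) divides f(θ); f is reducible.

No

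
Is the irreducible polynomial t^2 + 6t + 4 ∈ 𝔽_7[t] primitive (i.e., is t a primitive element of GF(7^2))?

Write f(t) = t^2 + 6t + 4.
|GF(7^2)^×| = 7^2 − 1 = 48. Prime factorization: 48 = 2^4·3.
f is primitive ⇔ t has order 48 in GF(7)[t]/(f), i.e. t^(48/q) ≠ 1 for each prime q | 48.
t^(24) mod f = 1
t^(16) mod f = 2.
Since t^(24) = 1, the order of t divides 24 < 48; not primitive.

No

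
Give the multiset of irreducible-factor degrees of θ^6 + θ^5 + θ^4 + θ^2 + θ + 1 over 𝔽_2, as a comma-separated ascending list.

Write h(θ) = θ^6 + θ^5 + θ^4 + θ^2 + θ + 1.
Roots in 𝔽_2: h(0) = 1; h(1) = 0 → root.
Linear factors from roots: (θ + 1).
Complete factorization: h(θ) = (θ + 1)^4·(θ^2 + θ + 1).
Factor degrees with multiplicity: 1 + 1 + 1 + 1 + 2 = 6.

1, 1, 1, 1, 2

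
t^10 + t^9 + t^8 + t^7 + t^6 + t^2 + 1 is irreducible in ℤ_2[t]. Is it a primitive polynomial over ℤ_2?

Write f(t) = t^10 + t^9 + t^8 + t^7 + t^6 + t^2 + 1.
|GF(2^10)^×| = 2^10 − 1 = 1023. Prime factorization: 1023 = 3·11·31.
f is primitive ⇔ t has order 1023 in GF(2)[t]/(f), i.e. t^(1023/q) ≠ 1 for each prime q | 1023.
t^(341) mod f = 1
t^(93) mod f = t^7 + t^6 + t^5 + t^4 + 1.
t^(33) mod f = t^7 + t^3 + t^2 + t.
Since t^(341) = 1, the order of t divides 341 < 1023; not primitive.

No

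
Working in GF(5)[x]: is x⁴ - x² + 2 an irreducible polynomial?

Write g(x) = x⁴ - x² + 2.
Check for roots in GF(5): g(0) = 2; g(1) = 2; g(2) = 4; g(3) = 4; g(4) = 2.
No roots, so no linear factors.
Degree-2 irreducible divisors: test the 10 monic irreducibles of degree 2 over GF(5).
None of them divide g (all give nonzero remainder).
No irreducible factor of degree ≤ 2 exists, so g is irreducible over GF(5).

Yes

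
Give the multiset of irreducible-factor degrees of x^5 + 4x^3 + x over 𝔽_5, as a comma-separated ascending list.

1, 2, 2

Write f(x) = x^5 + 4x^3 + x.
Roots in 𝔽_5: f(0) = 0 → root; f(1) = 1; f(2) = 1; f(3) = 4; f(4) = 4.
Linear factors from roots: (x).
Complete factorization: f(x) = (x)·(x^2 + 2x + 4)·(x^2 + 3x + 4).
Factor degrees with multiplicity: 1 + 2 + 2 = 5.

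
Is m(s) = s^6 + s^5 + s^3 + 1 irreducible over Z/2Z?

No

Check for roots in Z/2Z: m(0) = 1; m(1) = 0 → root.
m(1) = 0, so (s − 1) divides m(s); m is reducible.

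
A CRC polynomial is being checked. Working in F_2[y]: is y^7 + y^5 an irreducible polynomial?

Write h(y) = y^7 + y^5.
Check for roots in F_2: h(0) = 0 → root; h(1) = 0 → root.
h(0) = 0, so (y) divides h(y); h is reducible.

No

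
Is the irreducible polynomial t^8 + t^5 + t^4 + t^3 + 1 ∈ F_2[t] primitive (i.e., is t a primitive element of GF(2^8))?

No

Write f(t) = t^8 + t^5 + t^4 + t^3 + 1.
|GF(2^8)^×| = 2^8 − 1 = 255. Prime factorization: 255 = 3·5·17.
f is primitive ⇔ t has order 255 in GF(2)[t]/(f), i.e. t^(255/q) ≠ 1 for each prime q | 255.
t^(85) mod f = 1
t^(51) mod f = 1
t^(15) mod f = t^6 + t^3 + t^2 + t.
Since t^(85) = 1, the order of t divides 85 < 255; not primitive.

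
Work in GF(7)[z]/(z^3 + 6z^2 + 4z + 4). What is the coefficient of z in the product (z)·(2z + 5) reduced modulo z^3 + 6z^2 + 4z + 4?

5

Multiply in GF(7)[z]: (z)·(2z + 5) = 2z^2 + 5z.
Reduced: 2z^2 + 5z.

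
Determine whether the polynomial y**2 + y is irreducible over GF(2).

Write h(y) = y**2 + y.
Check for roots in GF(2): h(0) = 0 → root; h(1) = 0 → root.
h(0) = 0, so (y) divides h(y); h is reducible.

No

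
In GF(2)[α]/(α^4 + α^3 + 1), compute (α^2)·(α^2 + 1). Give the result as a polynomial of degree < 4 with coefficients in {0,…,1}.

Multiply in GF(2)[α]: (α^2)·(α^2 + 1) = α^4 + α^2.
Reduce using α^4 ≡ α^3 + 1 (mod α^4 + α^3 + 1).
Reduced: α^3 + α^2 + 1.

α^3 + α^2 + 1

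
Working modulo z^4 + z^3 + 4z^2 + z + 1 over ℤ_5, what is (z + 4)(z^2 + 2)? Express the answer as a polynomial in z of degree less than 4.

Multiply in ℤ_5[z]: (z + 4)·(z^2 + 2) = z^3 + 4z^2 + 2z + 3.
Reduced: z^3 + 4z^2 + 2z + 3.

z^3 + 4z^2 + 2z + 3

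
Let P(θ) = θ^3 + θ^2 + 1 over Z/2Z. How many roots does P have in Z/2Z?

Evaluate at each of the 2 elements of Z/2Z:
P(0) = 1; P(1) = 1.
No element is a root.

0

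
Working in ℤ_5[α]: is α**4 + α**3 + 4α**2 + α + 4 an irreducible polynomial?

Write g(α) = α**4 + α**3 + 4α**2 + α + 4.
Check for roots in ℤ_5: g(0) = 4; g(1) = 1; g(2) = 1; g(3) = 1; g(4) = 2.
No roots, so no linear factors.
Degree-2 irreducible divisors: test the 10 monic irreducibles of degree 2 over GF(5).
None of them divide g (all give nonzero remainder).
No irreducible factor of degree ≤ 2 exists, so g is irreducible over GF(5).

Yes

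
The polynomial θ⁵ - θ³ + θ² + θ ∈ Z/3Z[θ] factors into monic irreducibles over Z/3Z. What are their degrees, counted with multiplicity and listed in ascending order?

1, 1, 3

Write g(θ) = θ⁵ - θ³ + θ² + θ.
Roots in Z/3Z: g(0) = 0 → root; g(1) = 2; g(2) = 0 → root.
Linear factors from roots: (θ), (θ + 1).
Complete factorization: g(θ) = (θ)·(θ + 1)·(θ³ - θ² + 1).
Factor degrees with multiplicity: 1 + 1 + 3 = 5.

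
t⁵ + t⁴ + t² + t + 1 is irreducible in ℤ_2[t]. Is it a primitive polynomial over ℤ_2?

Write f(t) = t⁵ + t⁴ + t² + t + 1.
|GF(2^5)^×| = 2^5 − 1 = 31. Prime factorization: 31 = 31.
f is primitive ⇔ t has order 31 in GF(2)[t]/(f), i.e. t^(31/q) ≠ 1 for each prime q | 31.
t^(1) mod f = t.
None equal 1, so t has full order 31; f is primitive.

Yes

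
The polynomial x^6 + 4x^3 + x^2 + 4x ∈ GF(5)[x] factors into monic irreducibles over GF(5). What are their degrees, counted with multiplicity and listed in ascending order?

Write g(x) = x^6 + 4x^3 + x^2 + 4x.
Roots in GF(5): g(0) = 0 → root; g(1) = 0 → root; g(2) = 3; g(3) = 3; g(4) = 4.
Linear factors from roots: (x), (x + 4).
Complete factorization: g(x) = (x)·(x + 4)·(x^4 + x^3 + x^2 + 1).
Factor degrees with multiplicity: 1 + 1 + 4 = 6.

1, 1, 4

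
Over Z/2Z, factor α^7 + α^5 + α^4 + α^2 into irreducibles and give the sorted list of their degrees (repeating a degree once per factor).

1, 1, 1, 1, 1, 2

Write h(α) = α^7 + α^5 + α^4 + α^2.
Roots in Z/2Z: h(0) = 0 → root; h(1) = 0 → root.
Linear factors from roots: (α), (α + 1).
Complete factorization: h(α) = (α)^2·(α + 1)^3·(α^2 + α + 1).
Factor degrees with multiplicity: 1 + 1 + 1 + 1 + 1 + 2 = 7.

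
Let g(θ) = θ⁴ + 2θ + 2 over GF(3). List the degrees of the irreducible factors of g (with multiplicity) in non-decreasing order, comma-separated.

Roots in GF(3): g(0) = 2; g(1) = 2; g(2) = 1.
Complete factorization: g(θ) = (θ⁴ + 2θ + 2).
Factor degrees with multiplicity: 4 = 4.

4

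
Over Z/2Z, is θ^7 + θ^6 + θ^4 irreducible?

Write h(θ) = θ^7 + θ^6 + θ^4.
Check for roots in Z/2Z: h(0) = 0 → root; h(1) = 1.
h(0) = 0, so (θ) divides h(θ); h is reducible.

No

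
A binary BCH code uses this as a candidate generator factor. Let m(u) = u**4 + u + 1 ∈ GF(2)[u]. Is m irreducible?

Check for roots in GF(2): m(0) = 1; m(1) = 1.
No roots, so no linear factors.
Monic irreducibles of degree 2 over GF(2): u**2 + u + 1.
None of them divide m (all give nonzero remainder).
No irreducible factor of degree ≤ 2 exists, so m is irreducible over GF(2).

Yes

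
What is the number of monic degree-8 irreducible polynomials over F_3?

By the necklace-counting formula, N_3(8) = (1/8) Σ_{d|8} μ(8/d)·3^d.
Divisors of 8: 1, 2, 4, 8; μ(8/d) for each: 0, 0, -1, 1.
Σ = − 3^4 + 3^8 = 6480.
N = 6480/8 = 810.

810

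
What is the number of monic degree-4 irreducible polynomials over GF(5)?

By the necklace-counting formula, N_5(4) = (1/4) Σ_{d|4} μ(4/d)·5^d.
Divisors of 4: 1, 2, 4; μ(4/d) for each: 0, -1, 1.
Σ = − 5^2 + 5^4 = 600.
N = 600/4 = 150.

150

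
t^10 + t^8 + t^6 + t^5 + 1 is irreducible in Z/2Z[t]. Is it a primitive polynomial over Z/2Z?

Write f(t) = t^10 + t^8 + t^6 + t^5 + 1.
|GF(2^10)^×| = 2^10 − 1 = 1023. Prime factorization: 1023 = 3·11·31.
f is primitive ⇔ t has order 1023 in GF(2)[t]/(f), i.e. t^(1023/q) ≠ 1 for each prime q | 1023.
t^(341) mod f = t^8 + t^6 + t^5 + t^4 + t.
t^(93) mod f = 1
t^(33) mod f = t^7 + t^5 + t^3 + t^2 + 1.
Since t^(93) = 1, the order of t divides 93 < 1023; not primitive.

No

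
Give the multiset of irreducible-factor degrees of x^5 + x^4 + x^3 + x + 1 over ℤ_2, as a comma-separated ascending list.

Write g(x) = x^5 + x^4 + x^3 + x + 1.
Roots in ℤ_2: g(0) = 1; g(1) = 1.
Complete factorization: g(x) = (x^5 + x^4 + x^3 + x + 1).
Factor degrees with multiplicity: 5 = 5.

5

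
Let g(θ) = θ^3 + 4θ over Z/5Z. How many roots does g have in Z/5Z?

3

Evaluate at each of the 5 elements of Z/5Z:
g(0) = 0 → root; g(1) = 0 → root; g(2) = 1; g(3) = 4; g(4) = 0 → root.
Roots: {0, 1, 4}.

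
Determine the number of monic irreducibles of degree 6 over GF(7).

19544

By the necklace-counting formula, N_7(6) = (1/6) Σ_{d|6} μ(6/d)·7^d.
Divisors of 6: 1, 2, 3, 6; μ(6/d) for each: 1, -1, -1, 1.
Σ = 7^1 − 7^2 − 7^3 + 7^6 = 117264.
N = 117264/6 = 19544.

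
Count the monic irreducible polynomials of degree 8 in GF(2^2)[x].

Gauss's count: N_{4}(8) = (1/8) Σ_{d|8} μ(8/d)·4^d.
Divisors of 8: 1, 2, 4, 8; μ(8/d) for each: 0, 0, -1, 1.
Σ = − 4^4 + 4^8 = 65280.
N = 65280/8 = 8160.

8160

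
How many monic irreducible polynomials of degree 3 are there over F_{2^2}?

20

The number of monic irreducibles of degree 3 over GF(4) is (1/3)·Σ_{d∣3} μ(3/d) 4^d.
Divisors of 3: 1, 3; μ(3/d) for each: -1, 1.
Σ = − 4^1 + 4^3 = 60.
N = 60/3 = 20.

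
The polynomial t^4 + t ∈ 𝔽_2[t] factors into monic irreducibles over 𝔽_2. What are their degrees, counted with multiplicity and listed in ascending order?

1, 1, 2

Write g(t) = t^4 + t.
Roots in 𝔽_2: g(0) = 0 → root; g(1) = 0 → root.
Linear factors from roots: (t), (t + 1).
Complete factorization: g(t) = (t)·(t + 1)·(t^2 + t + 1).
Factor degrees with multiplicity: 1 + 1 + 2 = 4.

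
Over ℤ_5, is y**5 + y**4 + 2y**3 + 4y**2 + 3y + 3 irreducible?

Yes

Write h(y) = y**5 + y**4 + 2y**3 + 4y**2 + 3y + 3.
Check for roots in ℤ_5: h(0) = 3; h(1) = 4; h(2) = 4; h(3) = 1; h(4) = 2.
No roots, so no linear factors.
Degree-2 irreducible divisors: test the 10 monic irreducibles of degree 2 over GF(5).
None of them divide h (all give nonzero remainder).
No irreducible factor of degree ≤ 2 exists, so h is irreducible over GF(5).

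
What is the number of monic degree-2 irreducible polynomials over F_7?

By the necklace-counting formula, N_7(2) = (1/2) Σ_{d|2} μ(2/d)·7^d.
Divisors of 2: 1, 2; μ(2/d) for each: -1, 1.
Σ = − 7^1 + 7^2 = 42.
N = 42/2 = 21.

21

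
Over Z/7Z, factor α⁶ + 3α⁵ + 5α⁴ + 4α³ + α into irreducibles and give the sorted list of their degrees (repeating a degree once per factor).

Write f(α) = α⁶ + 3α⁵ + 5α⁴ + 4α³ + α.
Linear factors from roots: (α), (α + 6), (α + 4), (α + 3), (α + 2).
Complete factorization: f(α) = (α)·(α + 3)·(α + 4)·(α + 6)·(α + 2)^2.
Factor degrees with multiplicity: 1 + 1 + 1 + 1 + 1 + 1 = 6.

1, 1, 1, 1, 1, 1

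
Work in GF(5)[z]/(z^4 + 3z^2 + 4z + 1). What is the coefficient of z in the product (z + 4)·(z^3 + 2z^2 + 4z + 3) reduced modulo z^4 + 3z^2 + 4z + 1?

0

Multiply in GF(5)[z]: (z + 4)·(z^3 + 2z^2 + 4z + 3) = z^4 + z^3 + 2z^2 + 4z + 2.
Reduce using z^4 ≡ 2z^2 + z + 4 (mod z^4 + 3z^2 + 4z + 1).
Reduced: z^3 + 4z^2 + 1.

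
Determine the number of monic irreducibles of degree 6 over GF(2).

9

Gauss's count: N_{2}(6) = (1/6) Σ_{d|6} μ(6/d)·2^d.
Divisors of 6: 1, 2, 3, 6; μ(6/d) for each: 1, -1, -1, 1.
Σ = 2^1 − 2^2 − 2^3 + 2^6 = 54.
N = 54/6 = 9.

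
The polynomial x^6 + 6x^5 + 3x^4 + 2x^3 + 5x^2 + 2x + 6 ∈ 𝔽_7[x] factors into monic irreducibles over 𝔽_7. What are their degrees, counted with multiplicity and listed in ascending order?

1, 1, 1, 3

Write g(x) = x^6 + 6x^5 + 3x^4 + 2x^3 + 5x^2 + 2x + 6.
Linear factors from roots: (x + 5), (x + 4).
Complete factorization: g(x) = (x + 5)·(x + 4)^2·(x^3 + 3x + 2).
Factor degrees with multiplicity: 1 + 1 + 1 + 3 = 6.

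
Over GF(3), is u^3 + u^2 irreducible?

Write h(u) = u^3 + u^2.
Check for roots in GF(3): h(0) = 0 → root; h(1) = 2; h(2) = 0 → root.
h(0) = 0, so (u) divides h(u); h is reducible.

No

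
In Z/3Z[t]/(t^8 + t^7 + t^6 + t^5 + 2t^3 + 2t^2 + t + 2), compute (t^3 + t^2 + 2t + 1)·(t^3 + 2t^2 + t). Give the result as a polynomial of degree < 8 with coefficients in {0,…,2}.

Multiply in Z/3Z[t]: (t^3 + t^2 + 2t + 1)·(t^3 + 2t^2 + t) = t^6 + 2t^4 + t^2 + t.
Reduced: t^6 + 2t^4 + t^2 + t.

t^6 + 2t^4 + t^2 + t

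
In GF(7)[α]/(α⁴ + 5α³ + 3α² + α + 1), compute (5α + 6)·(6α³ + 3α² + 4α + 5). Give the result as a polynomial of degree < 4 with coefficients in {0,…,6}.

6α^3 + 4α^2 + 5α

Multiply in GF(7)[α]: (5α + 6)·(6α³ + 3α² + 4α + 5) = 2α⁴ + 2α³ + 3α² + 2.
Reduce using α⁴ ≡ 2α³ + 4α² + 6α + 6 (mod α⁴ + 5α³ + 3α² + α + 1).
Reduced: 6α³ + 4α² + 5α.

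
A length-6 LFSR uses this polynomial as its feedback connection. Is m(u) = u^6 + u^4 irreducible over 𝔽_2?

Check for roots in 𝔽_2: m(0) = 0 → root; m(1) = 0 → root.
m(0) = 0, so (u) divides m(u); m is reducible.

No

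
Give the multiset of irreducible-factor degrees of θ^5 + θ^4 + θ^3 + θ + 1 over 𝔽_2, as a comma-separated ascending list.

Write f(θ) = θ^5 + θ^4 + θ^3 + θ + 1.
Roots in 𝔽_2: f(0) = 1; f(1) = 1.
Complete factorization: f(θ) = (θ^5 + θ^4 + θ^3 + θ + 1).
Factor degrees with multiplicity: 5 = 5.

5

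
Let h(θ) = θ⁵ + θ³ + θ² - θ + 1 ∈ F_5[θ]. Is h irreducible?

Check for roots in F_5: h(0) = 1; h(1) = 3; h(2) = 3; h(3) = 2; h(4) = 1.
No roots, so no linear factors.
Degree-2 irreducible divisors: test the 10 monic irreducibles of degree 2 over GF(5).
None of them divide h (all give nonzero remainder).
No irreducible factor of degree ≤ 2 exists, so h is irreducible over GF(5).

Yes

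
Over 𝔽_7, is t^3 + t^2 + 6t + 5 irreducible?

Yes

Write h(t) = t^3 + t^2 + 6t + 5.
Check for roots in 𝔽_7: h(0) = 5; h(1) = 6; h(2) = 1; h(3) = 3; h(4) = 4; h(5) = 3; h(6) = 6.
No roots. A degree-3 polynomial over a field with no linear factor is irreducible.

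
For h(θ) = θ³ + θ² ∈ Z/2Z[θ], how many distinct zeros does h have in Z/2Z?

2

Evaluate at each of the 2 elements of Z/2Z:
h(0) = 0 → root; h(1) = 0 → root.
Roots: {0, 1}.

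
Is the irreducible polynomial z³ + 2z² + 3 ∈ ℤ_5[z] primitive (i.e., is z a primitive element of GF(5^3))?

Write f(z) = z³ + 2z² + 3.
|GF(5^3)^×| = 5^3 − 1 = 124. Prime factorization: 124 = 2^2·31.
f is primitive ⇔ z has order 124 in GF(5)[z]/(f), i.e. z^(124/q) ≠ 1 for each prime q | 124.
z^(62) mod f = 4.
z^(4) mod f = 4z² + 2z + 1.
None equal 1, so z has full order 124; f is primitive.

Yes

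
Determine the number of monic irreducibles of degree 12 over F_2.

335

x^(2^12) − x is the product of all monic irreducibles of degree dividing 12; Möbius inversion gives N = (1/12) Σ μ(12/d)·2^d.
Divisors of 12: 1, 2, 3, 4, 6, 12; μ(12/d) for each: 0, 1, 0, -1, -1, 1.
Σ = 2^2 − 2^4 − 2^6 + 2^12 = 4020.
N = 4020/12 = 335.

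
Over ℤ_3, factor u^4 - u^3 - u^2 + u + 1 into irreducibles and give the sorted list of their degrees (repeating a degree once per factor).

Write f(u) = u^4 - u^3 - u^2 + u + 1.
Roots in ℤ_3: f(0) = 1; f(1) = 1; f(2) = 1.
Complete factorization: f(u) = (u^2 + u - 1)^2.
Factor degrees with multiplicity: 2 + 2 = 4.

2, 2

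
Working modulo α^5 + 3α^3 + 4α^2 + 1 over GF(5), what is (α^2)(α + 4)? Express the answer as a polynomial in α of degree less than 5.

α^3 + 4α^2

Multiply in GF(5)[α]: (α^2)·(α + 4) = α^3 + 4α^2.
Reduced: α^3 + 4α^2.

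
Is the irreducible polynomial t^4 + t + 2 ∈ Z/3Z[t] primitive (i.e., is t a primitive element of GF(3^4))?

Yes

Write f(t) = t^4 + t + 2.
|GF(3^4)^×| = 3^4 − 1 = 80. Prime factorization: 80 = 2^4·5.
f is primitive ⇔ t has order 80 in GF(3)[t]/(f), i.e. t^(80/q) ≠ 1 for each prime q | 80.
t^(40) mod f = 2.
t^(16) mod f = 2t^3 + t + 2.
None equal 1, so t has full order 80; f is primitive.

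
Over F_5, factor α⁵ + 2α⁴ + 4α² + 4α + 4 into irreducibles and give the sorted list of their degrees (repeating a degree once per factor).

Write h(α) = α⁵ + 2α⁴ + 4α² + 4α + 4.
Roots in F_5: h(0) = 4; h(1) = 0 → root; h(2) = 2; h(3) = 2; h(4) = 0 → root.
Linear factors from roots: (α + 4), (α + 1).
Complete factorization: h(α) = (α + 1)·(α + 4)^2·(α² + 3α + 4).
Factor degrees with multiplicity: 1 + 1 + 1 + 2 = 5.

1, 1, 1, 2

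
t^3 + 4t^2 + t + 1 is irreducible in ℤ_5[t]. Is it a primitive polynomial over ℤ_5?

Write f(t) = t^3 + 4t^2 + t + 1.
|GF(5^3)^×| = 5^3 − 1 = 124. Prime factorization: 124 = 2^2·31.
f is primitive ⇔ t has order 124 in GF(5)[t]/(f), i.e. t^(124/q) ≠ 1 for each prime q | 124.
t^(62) mod f = 1
t^(4) mod f = 3t + 4.
Since t^(62) = 1, the order of t divides 62 < 124; not primitive.

No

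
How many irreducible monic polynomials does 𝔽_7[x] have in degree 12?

1153430600

By the necklace-counting formula, N_7(12) = (1/12) Σ_{d|12} μ(12/d)·7^d.
Divisors of 12: 1, 2, 3, 4, 6, 12; μ(12/d) for each: 0, 1, 0, -1, -1, 1.
Σ = 7^2 − 7^4 − 7^6 + 7^12 = 13841167200.
N = 13841167200/12 = 1153430600.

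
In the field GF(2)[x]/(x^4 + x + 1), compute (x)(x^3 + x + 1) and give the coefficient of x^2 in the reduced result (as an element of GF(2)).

Multiply in GF(2)[x]: (x)·(x^3 + x + 1) = x^4 + x^2 + x.
Reduce using x^4 ≡ x + 1 (mod x^4 + x + 1).
Reduced: x^2 + 1.

1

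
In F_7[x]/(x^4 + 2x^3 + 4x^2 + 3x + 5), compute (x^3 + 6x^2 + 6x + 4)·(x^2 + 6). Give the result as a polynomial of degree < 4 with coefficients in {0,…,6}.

5x + 4

Multiply in F_7[x]: (x^3 + 6x^2 + 6x + 4)·(x^2 + 6) = x^5 + 6x^4 + 5x^3 + 5x^2 + x + 3.
Reduce using x^4 ≡ 5x^3 + 3x^2 + 4x + 2 (mod x^4 + 2x^3 + 4x^2 + 3x + 5).
Reduced: 5x + 4.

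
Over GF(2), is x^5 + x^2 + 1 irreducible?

Write g(x) = x^5 + x^2 + 1.
Check for roots in GF(2): g(0) = 1; g(1) = 1.
No roots, so no linear factors.
Monic irreducibles of degree 2 over GF(2): x^2 + x + 1.
None of them divide g (all give nonzero remainder).
No irreducible factor of degree ≤ 2 exists, so g is irreducible over GF(2).

Yes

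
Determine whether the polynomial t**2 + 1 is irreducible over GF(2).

Write g(t) = t**2 + 1.
Check for roots in GF(2): g(0) = 1; g(1) = 0 → root.
g(1) = 0, so (t − 1) divides g(t); g is reducible.

No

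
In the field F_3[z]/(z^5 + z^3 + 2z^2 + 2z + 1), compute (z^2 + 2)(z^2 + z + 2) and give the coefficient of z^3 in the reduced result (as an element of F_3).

1

Multiply in F_3[z]: (z^2 + 2)·(z^2 + z + 2) = z^4 + z^3 + z^2 + 2z + 1.
Reduced: z^4 + z^3 + z^2 + 2z + 1.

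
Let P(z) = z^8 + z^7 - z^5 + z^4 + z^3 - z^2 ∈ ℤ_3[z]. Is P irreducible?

Check for roots in ℤ_3: P(0) = 0 → root; P(1) = 2; P(2) = 0 → root.
P(0) = 0, so (z) divides P(z); P is reducible.

No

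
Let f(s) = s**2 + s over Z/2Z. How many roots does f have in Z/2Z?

2

Evaluate at each of the 2 elements of Z/2Z:
f(0) = 0 → root; f(1) = 0 → root.
Roots: {0, 1}.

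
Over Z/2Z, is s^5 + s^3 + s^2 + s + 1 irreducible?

Yes

Write m(s) = s^5 + s^3 + s^2 + s + 1.
Check for roots in Z/2Z: m(0) = 1; m(1) = 1.
No roots, so no linear factors.
Monic irreducibles of degree 2 over GF(2): s^2 + s + 1.
None of them divide m (all give nonzero remainder).
No irreducible factor of degree ≤ 2 exists, so m is irreducible over GF(2).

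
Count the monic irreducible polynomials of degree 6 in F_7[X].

By the necklace-counting formula, N_7(6) = (1/6) Σ_{d|6} μ(6/d)·7^d.
Divisors of 6: 1, 2, 3, 6; μ(6/d) for each: 1, -1, -1, 1.
Σ = 7^1 − 7^2 − 7^3 + 7^6 = 117264.
N = 117264/6 = 19544.

19544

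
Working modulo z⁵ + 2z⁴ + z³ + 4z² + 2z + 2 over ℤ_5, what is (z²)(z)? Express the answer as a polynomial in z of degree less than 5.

Multiply in ℤ_5[z]: (z²)·(z) = z³.
Reduced: z³.

z^3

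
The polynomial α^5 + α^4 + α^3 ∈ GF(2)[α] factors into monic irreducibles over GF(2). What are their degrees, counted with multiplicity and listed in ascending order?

1, 1, 1, 2

Write g(α) = α^5 + α^4 + α^3.
Roots in GF(2): g(0) = 0 → root; g(1) = 1.
Linear factors from roots: (α).
Complete factorization: g(α) = (α)^3·(α^2 + α + 1).
Factor degrees with multiplicity: 1 + 1 + 1 + 2 = 5.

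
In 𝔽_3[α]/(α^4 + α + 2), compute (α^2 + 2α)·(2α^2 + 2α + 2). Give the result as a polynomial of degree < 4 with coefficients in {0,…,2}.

Multiply in 𝔽_3[α]: (α^2 + 2α)·(2α^2 + 2α + 2) = 2α^4 + α.
Reduce using α^4 ≡ 2α + 1 (mod α^4 + α + 2).
Reduced: 2α + 2.

2α + 2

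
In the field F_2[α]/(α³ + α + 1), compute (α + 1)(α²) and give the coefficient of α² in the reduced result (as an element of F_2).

Multiply in F_2[α]: (α + 1)·(α²) = α³ + α².
Reduce using α³ ≡ α + 1 (mod α³ + α + 1).
Reduced: α² + α + 1.

1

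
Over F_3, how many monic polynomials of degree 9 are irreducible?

Gauss's count: N_{3}(9) = (1/9) Σ_{d|9} μ(9/d)·3^d.
Divisors of 9: 1, 3, 9; μ(9/d) for each: 0, -1, 1.
Σ = − 3^3 + 3^9 = 19656.
N = 19656/9 = 2184.

2184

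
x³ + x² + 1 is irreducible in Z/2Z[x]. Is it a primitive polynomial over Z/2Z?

Write f(x) = x³ + x² + 1.
|GF(2^3)^×| = 2^3 − 1 = 7. Prime factorization: 7 = 7.
f is primitive ⇔ x has order 7 in GF(2)[x]/(f), i.e. x^(7/q) ≠ 1 for each prime q | 7.
x^(1) mod f = x.
None equal 1, so x has full order 7; f is primitive.

Yes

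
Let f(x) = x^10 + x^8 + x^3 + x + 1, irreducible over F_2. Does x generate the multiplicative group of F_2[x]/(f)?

|GF(2^10)^×| = 2^10 − 1 = 1023. Prime factorization: 1023 = 3·11·31.
f is primitive ⇔ x has order 1023 in GF(2)[x]/(f), i.e. x^(1023/q) ≠ 1 for each prime q | 1023.
x^(341) mod f = x^7 + x^4 + x + 1.
x^(93) mod f = 1
x^(33) mod f = x^9 + x^6 + x^3.
Since x^(93) = 1, the order of x divides 93 < 1023; not primitive.

No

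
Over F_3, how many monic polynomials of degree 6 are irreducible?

x^(3^6) − x is the product of all monic irreducibles of degree dividing 6; Möbius inversion gives N = (1/6) Σ μ(6/d)·3^d.
Divisors of 6: 1, 2, 3, 6; μ(6/d) for each: 1, -1, -1, 1.
Σ = 3^1 − 3^2 − 3^3 + 3^6 = 696.
N = 696/6 = 116.

116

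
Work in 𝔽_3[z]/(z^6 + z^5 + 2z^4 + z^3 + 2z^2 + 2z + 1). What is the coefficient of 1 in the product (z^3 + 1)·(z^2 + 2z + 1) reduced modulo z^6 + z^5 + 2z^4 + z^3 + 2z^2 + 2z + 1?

Multiply in 𝔽_3[z]: (z^3 + 1)·(z^2 + 2z + 1) = z^5 + 2z^4 + z^3 + z^2 + 2z + 1.
Reduced: z^5 + 2z^4 + z^3 + z^2 + 2z + 1.

1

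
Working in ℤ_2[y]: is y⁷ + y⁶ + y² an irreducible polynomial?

No

Write P(y) = y⁷ + y⁶ + y².
Check for roots in ℤ_2: P(0) = 0 → root; P(1) = 1.
P(0) = 0, so (y) divides P(y); P is reducible.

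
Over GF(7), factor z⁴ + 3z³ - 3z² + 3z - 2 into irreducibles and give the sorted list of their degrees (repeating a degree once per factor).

Write h(z) = z⁴ + 3z³ - 3z² + 3z - 2.
Linear factors from roots: (z + 2).
Complete factorization: h(z) = (z + 2)·(z³ + z² + 2z - 1).
Factor degrees with multiplicity: 1 + 3 = 4.

1, 3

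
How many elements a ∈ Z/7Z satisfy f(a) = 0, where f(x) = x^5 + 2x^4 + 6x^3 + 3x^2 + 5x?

4

Evaluate at each of the 7 elements of Z/7Z:
f(0) = 0 → root; f(1) = 3; f(2) = 1; f(3) = 0 → root; f(4) = 0 → root; f(5) = 3; f(6) = 0 → root.
Roots: {0, 3, 4, 6}.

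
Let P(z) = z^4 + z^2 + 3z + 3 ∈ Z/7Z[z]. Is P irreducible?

Check for roots in Z/7Z: P(0) = 3; P(1) = 1; P(2) = 1; P(3) = 4; P(4) = 0 → root; P(5) = 3; P(6) = 2.
P(4) = 0, so (z − 4) divides P(z); P is reducible.

No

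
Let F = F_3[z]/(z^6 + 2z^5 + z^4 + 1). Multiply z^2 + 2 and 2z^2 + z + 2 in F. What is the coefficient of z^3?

1

Multiply in F_3[z]: (z^2 + 2)·(2z^2 + z + 2) = 2z^4 + z^3 + 2z + 1.
Reduced: 2z^4 + z^3 + 2z + 1.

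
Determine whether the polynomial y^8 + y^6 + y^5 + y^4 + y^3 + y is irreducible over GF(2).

No

Write f(y) = y^8 + y^6 + y^5 + y^4 + y^3 + y.
Check for roots in GF(2): f(0) = 0 → root; f(1) = 0 → root.
f(0) = 0, so (y) divides f(y); f is reducible.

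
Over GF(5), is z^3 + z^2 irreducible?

No

Write m(z) = z^3 + z^2.
Check for roots in GF(5): m(0) = 0 → root; m(1) = 2; m(2) = 2; m(3) = 1; m(4) = 0 → root.
m(0) = 0, so (z) divides m(z); m is reducible.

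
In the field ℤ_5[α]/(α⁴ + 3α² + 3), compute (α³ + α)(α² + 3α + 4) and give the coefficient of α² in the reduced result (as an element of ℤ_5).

4

Multiply in ℤ_5[α]: (α³ + α)·(α² + 3α + 4) = α⁵ + 3α⁴ + 3α² + 4α.
Reduce using α⁴ ≡ 2α² + 2 (mod α⁴ + 3α² + 3).
Reduced: 2α³ + 4α² + α + 1.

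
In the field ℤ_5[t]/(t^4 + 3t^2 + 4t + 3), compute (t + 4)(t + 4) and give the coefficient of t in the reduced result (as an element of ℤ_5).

Multiply in ℤ_5[t]: (t + 4)·(t + 4) = t^2 + 3t + 1.
Reduced: t^2 + 3t + 1.

3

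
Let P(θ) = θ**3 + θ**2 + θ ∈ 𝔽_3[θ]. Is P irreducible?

Check for roots in 𝔽_3: P(0) = 0 → root; P(1) = 0 → root; P(2) = 2.
P(0) = 0, so (θ) divides P(θ); P is reducible.

No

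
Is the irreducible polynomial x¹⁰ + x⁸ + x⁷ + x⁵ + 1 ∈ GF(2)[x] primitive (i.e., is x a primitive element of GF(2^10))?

Write f(x) = x¹⁰ + x⁸ + x⁷ + x⁵ + 1.
|GF(2^10)^×| = 2^10 − 1 = 1023. Prime factorization: 1023 = 3·11·31.
f is primitive ⇔ x has order 1023 in GF(2)[x]/(f), i.e. x^(1023/q) ≠ 1 for each prime q | 1023.
x^(341) mod f = x⁷ + x⁶ + x⁵ + x² + x + 1.
x^(93) mod f = x⁹ + x⁶ + x⁴ + x³.
x^(33) mod f = x⁸ + x⁷ + x⁴ + x + 1.
None equal 1, so x has full order 1023; f is primitive.

Yes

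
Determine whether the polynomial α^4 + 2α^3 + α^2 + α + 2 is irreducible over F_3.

Yes

Write P(α) = α^4 + 2α^3 + α^2 + α + 2.
Check for roots in F_3: P(0) = 2; P(1) = 1; P(2) = 1.
No roots, so no linear factors.
Monic irreducibles of degree 2 over GF(3): α^2 + 1, α^2 + α + 2, α^2 + 2α + 2.
None of them divide P (all give nonzero remainder).
No irreducible factor of degree ≤ 2 exists, so P is irreducible over GF(3).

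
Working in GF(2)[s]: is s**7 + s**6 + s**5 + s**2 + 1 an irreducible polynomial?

Write g(s) = s**7 + s**6 + s**5 + s**2 + 1.
Check for roots in GF(2): g(0) = 1; g(1) = 1.
No roots, so no linear factors.
Monic irreducibles of degree 2 over GF(2): s**2 + s + 1.
None of them divide g (all give nonzero remainder).
Monic irreducibles of degree 3 over GF(2): s**3 + s + 1, s**3 + s**2 + 1.
None of them divide g (all give nonzero remainder).
No irreducible factor of degree ≤ 3 exists, so g is irreducible over GF(2).

Yes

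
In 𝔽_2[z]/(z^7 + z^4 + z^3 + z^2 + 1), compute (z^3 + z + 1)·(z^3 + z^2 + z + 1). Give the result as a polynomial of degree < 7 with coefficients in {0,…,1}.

Multiply in 𝔽_2[z]: (z^3 + z + 1)·(z^3 + z^2 + z + 1) = z^6 + z^5 + z^3 + 1.
Reduced: z^6 + z^5 + z^3 + 1.

z^6 + z^5 + z^3 + 1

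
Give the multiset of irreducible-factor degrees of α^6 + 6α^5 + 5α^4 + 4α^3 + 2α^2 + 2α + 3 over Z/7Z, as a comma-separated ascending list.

6

Write h(α) = α^6 + 6α^5 + 5α^4 + 4α^3 + 2α^2 + 2α + 3.
Complete factorization: h(α) = (α^6 + 6α^5 + 5α^4 + 4α^3 + 2α^2 + 2α + 3).
Factor degrees with multiplicity: 6 = 6.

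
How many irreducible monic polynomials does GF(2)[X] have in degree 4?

x^(2^4) − x is the product of all monic irreducibles of degree dividing 4; Möbius inversion gives N = (1/4) Σ μ(4/d)·2^d.
Divisors of 4: 1, 2, 4; μ(4/d) for each: 0, -1, 1.
Σ = − 2^2 + 2^4 = 12.
N = 12/4 = 3.

3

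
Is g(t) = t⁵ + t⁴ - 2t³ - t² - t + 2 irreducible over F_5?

Check for roots in F_5: g(0) = 2; g(1) = 0 → root; g(2) = 3; g(3) = 0 → root; g(4) = 4.
g(1) = 0, so (t − 1) divides g(t); g is reducible.

No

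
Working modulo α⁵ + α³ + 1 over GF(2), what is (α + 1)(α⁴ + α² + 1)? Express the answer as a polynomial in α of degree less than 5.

α^4 + α^2 + α

Multiply in GF(2)[α]: (α + 1)·(α⁴ + α² + 1) = α⁵ + α⁴ + α³ + α² + α + 1.
Reduce using α⁵ ≡ α³ + 1 (mod α⁵ + α³ + 1).
Reduced: α⁴ + α² + α.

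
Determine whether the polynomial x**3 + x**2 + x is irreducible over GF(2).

No

Write h(x) = x**3 + x**2 + x.
Check for roots in GF(2): h(0) = 0 → root; h(1) = 1.
h(0) = 0, so (x) divides h(x); h is reducible.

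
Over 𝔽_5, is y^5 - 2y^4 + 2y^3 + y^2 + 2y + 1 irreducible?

Write P(y) = y^5 - 2y^4 + 2y^3 + y^2 + 2y + 1.
Check for roots in 𝔽_5: P(0) = 1; P(1) = 0 → root; P(2) = 0 → root; P(3) = 1; P(4) = 0 → root.
P(1) = 0, so (y − 1) divides P(y); P is reducible.

No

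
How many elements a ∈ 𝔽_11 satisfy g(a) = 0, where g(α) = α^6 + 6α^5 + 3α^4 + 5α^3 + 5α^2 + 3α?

2

Evaluate at each of the 11 elements of 𝔽_11:
g(0) = 0 → root; g(1) = 1; g(2) = 7; g(3) = 1; g(4) = 2; g(5) = 0 → root; g(6) = 6; g(7) = 8; g(8) = 9; g(9) = 4; g(10) = 6.
Roots: {0, 5}.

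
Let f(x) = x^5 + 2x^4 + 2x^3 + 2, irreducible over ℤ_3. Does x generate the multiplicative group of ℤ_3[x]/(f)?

No

|GF(3^5)^×| = 3^5 − 1 = 242. Prime factorization: 242 = 2·11^2.
f is primitive ⇔ x has order 242 in GF(3)[x]/(f), i.e. x^(242/q) ≠ 1 for each prime q | 242.
x^(121) mod f = 1
x^(22) mod f = x^4 + x^2 + x + 2.
Since x^(121) = 1, the order of x divides 121 < 242; not primitive.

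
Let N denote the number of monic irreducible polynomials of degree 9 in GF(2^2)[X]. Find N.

By the necklace-counting formula, N_4(9) = (1/9) Σ_{d|9} μ(9/d)·4^d.
Divisors of 9: 1, 3, 9; μ(9/d) for each: 0, -1, 1.
Σ = − 4^3 + 4^9 = 262080.
N = 262080/9 = 29120.

29120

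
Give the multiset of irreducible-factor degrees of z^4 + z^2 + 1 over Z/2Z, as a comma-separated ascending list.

Write g(z) = z^4 + z^2 + 1.
Roots in Z/2Z: g(0) = 1; g(1) = 1.
Complete factorization: g(z) = (z^2 + z + 1)^2.
Factor degrees with multiplicity: 2 + 2 = 4.

2, 2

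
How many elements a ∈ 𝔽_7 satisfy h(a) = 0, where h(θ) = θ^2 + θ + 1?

2

Evaluate at each of the 7 elements of 𝔽_7:
h(0) = 1; h(1) = 3; h(2) = 0 → root; h(3) = 6; h(4) = 0 → root; h(5) = 3; h(6) = 1.
Roots: {2, 4}.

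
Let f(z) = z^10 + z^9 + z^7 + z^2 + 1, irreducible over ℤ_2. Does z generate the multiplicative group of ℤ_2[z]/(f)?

No

|GF(2^10)^×| = 2^10 − 1 = 1023. Prime factorization: 1023 = 3·11·31.
f is primitive ⇔ z has order 1023 in GF(2)[z]/(f), i.e. z^(1023/q) ≠ 1 for each prime q | 1023.
z^(341) mod f = z^8 + z^5.
z^(93) mod f = 1
z^(33) mod f = z^9 + 1.
Since z^(93) = 1, the order of z divides 93 < 1023; not primitive.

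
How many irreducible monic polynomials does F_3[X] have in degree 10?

x^(3^10) − x is the product of all monic irreducibles of degree dividing 10; Möbius inversion gives N = (1/10) Σ μ(10/d)·3^d.
Divisors of 10: 1, 2, 5, 10; μ(10/d) for each: 1, -1, -1, 1.
Σ = 3^1 − 3^2 − 3^5 + 3^10 = 58800.
N = 58800/10 = 5880.

5880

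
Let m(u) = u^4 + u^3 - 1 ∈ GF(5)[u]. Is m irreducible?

Check for roots in GF(5): m(0) = 4; m(1) = 1; m(2) = 3; m(3) = 2; m(4) = 4.
No roots, so no linear factors.
Degree-2 irreducible divisors: test the 10 monic irreducibles of degree 2 over GF(5).
None of them divide m (all give nonzero remainder).
No irreducible factor of degree ≤ 2 exists, so m is irreducible over GF(5).

Yes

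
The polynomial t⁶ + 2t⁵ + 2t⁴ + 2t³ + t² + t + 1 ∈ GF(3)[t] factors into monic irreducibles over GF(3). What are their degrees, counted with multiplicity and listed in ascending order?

Write h(t) = t⁶ + 2t⁵ + 2t⁴ + 2t³ + t² + t + 1.
Roots in GF(3): h(0) = 1; h(1) = 1; h(2) = 0 → root.
Linear factors from roots: (t + 1).
Complete factorization: h(t) = (t + 1)·(t² + t + 2)·(t³ + 2t + 2).
Factor degrees with multiplicity: 1 + 2 + 3 = 6.

1, 2, 3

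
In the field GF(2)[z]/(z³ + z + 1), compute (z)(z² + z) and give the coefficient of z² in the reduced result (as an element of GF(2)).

Multiply in GF(2)[z]: (z)·(z² + z) = z³ + z².
Reduce using z³ ≡ z + 1 (mod z³ + z + 1).
Reduced: z² + z + 1.

1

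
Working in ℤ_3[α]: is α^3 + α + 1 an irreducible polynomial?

No

Write P(α) = α^3 + α + 1.
Check for roots in ℤ_3: P(0) = 1; P(1) = 0 → root; P(2) = 2.
P(1) = 0, so (α − 1) divides P(α); P is reducible.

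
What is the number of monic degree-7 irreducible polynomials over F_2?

The number of monic irreducibles of degree 7 over GF(2) is (1/7)·Σ_{d∣7} μ(7/d) 2^d.
Divisors of 7: 1, 7; μ(7/d) for each: -1, 1.
Σ = − 2^1 + 2^7 = 126.
N = 126/7 = 18.

18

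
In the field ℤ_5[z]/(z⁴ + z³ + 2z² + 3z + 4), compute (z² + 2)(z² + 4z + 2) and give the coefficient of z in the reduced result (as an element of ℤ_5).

0

Multiply in ℤ_5[z]: (z² + 2)·(z² + 4z + 2) = z⁴ + 4z³ + 4z² + 3z + 4.
Reduce using z⁴ ≡ 4z³ + 3z² + 2z + 1 (mod z⁴ + z³ + 2z² + 3z + 4).
Reduced: 3z³ + 2z².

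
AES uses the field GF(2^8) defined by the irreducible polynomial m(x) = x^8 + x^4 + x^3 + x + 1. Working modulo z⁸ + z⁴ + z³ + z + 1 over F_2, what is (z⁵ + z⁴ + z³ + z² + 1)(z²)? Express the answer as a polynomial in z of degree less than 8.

z^7 + z^6 + z^5 + z^4 + z^2

Multiply in F_2[z]: (z⁵ + z⁴ + z³ + z² + 1)·(z²) = z⁷ + z⁶ + z⁵ + z⁴ + z².
Reduced: z⁷ + z⁶ + z⁵ + z⁴ + z².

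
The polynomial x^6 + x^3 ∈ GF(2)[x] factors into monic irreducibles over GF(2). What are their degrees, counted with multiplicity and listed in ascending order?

1, 1, 1, 1, 2

Write f(x) = x^6 + x^3.
Roots in GF(2): f(0) = 0 → root; f(1) = 0 → root.
Linear factors from roots: (x), (x + 1).
Complete factorization: f(x) = (x + 1)·(x)^3·(x^2 + x + 1).
Factor degrees with multiplicity: 1 + 1 + 1 + 1 + 2 = 6.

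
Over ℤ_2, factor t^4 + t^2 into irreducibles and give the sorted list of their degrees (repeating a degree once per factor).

1, 1, 1, 1

Write g(t) = t^4 + t^2.
Roots in ℤ_2: g(0) = 0 → root; g(1) = 0 → root.
Linear factors from roots: (t), (t + 1).
Complete factorization: g(t) = (t)^2·(t + 1)^2.
Factor degrees with multiplicity: 1 + 1 + 1 + 1 = 4.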